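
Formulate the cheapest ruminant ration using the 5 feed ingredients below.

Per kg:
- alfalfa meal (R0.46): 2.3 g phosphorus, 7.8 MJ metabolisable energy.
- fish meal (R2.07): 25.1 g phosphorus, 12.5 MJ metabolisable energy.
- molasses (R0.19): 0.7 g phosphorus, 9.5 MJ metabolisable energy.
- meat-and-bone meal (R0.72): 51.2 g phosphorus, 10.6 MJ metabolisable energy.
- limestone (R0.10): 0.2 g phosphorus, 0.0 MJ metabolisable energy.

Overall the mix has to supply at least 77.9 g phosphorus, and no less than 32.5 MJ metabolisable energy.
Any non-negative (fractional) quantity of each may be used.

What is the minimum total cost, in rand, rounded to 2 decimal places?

R1.41

Set it up as a linear program. Let x1 = kg of alfalfa meal, x2 = kg of fish meal, x3 = kg of molasses, x4 = kg of meat-and-bone meal, x5 = kg of limestone.
Minimize 0.46x1 + 2.07x2 + 0.19x3 + 0.72x4 + 0.1x5 subject to:
  2.3x1 + 25.1x2 + 0.7x3 + 51.2x4 + 0.2x5 ≥ 77.9   (phosphorus)
  7.8x1 + 12.5x2 + 9.5x3 + 10.6x4 ≥ 32.5   (metabolisable energy)
  x1, x2, x3, x4, x5 ≥ 0.
At the optimum only molasses, meat-and-bone meal are positive (alfalfa meal, fish meal, limestone = 0). The phosphorus and metabolisable energy requirements are met with equality.
That vertex is x3 = 1.75, x4 = 1.498.
Hence cost = 0.19·1.75 + 0.72·1.498 = R1.4111.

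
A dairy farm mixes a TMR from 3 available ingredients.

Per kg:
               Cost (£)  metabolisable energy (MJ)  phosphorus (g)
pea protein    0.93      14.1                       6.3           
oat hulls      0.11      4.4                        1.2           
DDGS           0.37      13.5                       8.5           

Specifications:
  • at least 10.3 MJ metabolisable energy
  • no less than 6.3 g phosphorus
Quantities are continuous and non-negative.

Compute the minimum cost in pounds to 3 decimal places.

This is a linear program. Let x1 = kg of pea protein, x2 = kg of oat hulls, x3 = kg of DDGS.
min 0.93x1 + 0.11x2 + 0.37x3 subject to:
  14.1x1 + 4.4x2 + 13.5x3 ≥ 10.3   (metabolisable energy)
  6.3x1 + 1.2x2 + 8.5x3 ≥ 6.3   (phosphorus)
  x1, x2, x3 ≥ 0.
At the optimum only oat hulls, DDGS are positive (pea protein = 0). The metabolisable energy and phosphorus requirements are met with equality.
Optimal quantities: oat hulls = 0.1179 kg, DDGS = 0.7245 kg.
Objective = 0.11·0.1179 + 0.37·0.7245 = 0.28103.

£0.281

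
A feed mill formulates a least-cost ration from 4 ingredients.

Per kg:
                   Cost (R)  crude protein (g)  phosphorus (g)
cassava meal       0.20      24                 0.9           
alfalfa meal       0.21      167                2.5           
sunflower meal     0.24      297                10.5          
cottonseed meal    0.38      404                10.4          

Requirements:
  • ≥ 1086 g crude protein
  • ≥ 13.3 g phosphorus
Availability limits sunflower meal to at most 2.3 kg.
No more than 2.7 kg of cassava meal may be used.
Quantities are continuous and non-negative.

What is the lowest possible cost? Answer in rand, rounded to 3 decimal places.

R0.931

Set it up as a linear program. Let x1 = kg of cassava meal, x2 = kg of alfalfa meal, x3 = kg of sunflower meal, x4 = kg of cottonseed meal.
Minimise 0.2x1 + 0.21x2 + 0.24x3 + 0.38x4 s.t.:
  24x1 + 167x2 + 297x3 + 404x4 ≥ 1086   (crude protein)
  0.9x1 + 2.5x2 + 10.5x3 + 10.4x4 ≥ 13.3   (phosphorus)
  x3 ≤ 2.3
  x1 ≤ 2.7
  x1, x2, x3, x4 ≥ 0.
At the optimum only sunflower meal, cottonseed meal are positive (cassava meal, alfalfa meal = 0). There the crude protein and the sunflower meal cap constraints are tight.
So sunflower meal = 2.3 kg, cottonseed meal = 0.9973 kg.
Objective = 0.24·2.3 + 0.38·0.9973 = 0.93097.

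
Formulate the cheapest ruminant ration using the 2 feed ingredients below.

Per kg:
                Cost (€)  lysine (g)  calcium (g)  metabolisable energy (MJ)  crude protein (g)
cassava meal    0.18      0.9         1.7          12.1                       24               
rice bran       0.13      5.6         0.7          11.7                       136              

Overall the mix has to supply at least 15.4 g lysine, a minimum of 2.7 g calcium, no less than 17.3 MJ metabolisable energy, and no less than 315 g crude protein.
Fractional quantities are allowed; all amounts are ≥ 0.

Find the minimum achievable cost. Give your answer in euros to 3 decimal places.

€0.435

Treat it as an LP. Let x1 = kg of cassava meal, x2 = kg of rice bran.
Minimize 0.18x1 + 0.13x2 with:
  0.9x1 + 5.6x2 ≥ 15.4   (lysine)
  1.7x1 + 0.7x2 ≥ 2.7   (calcium)
  12.1x1 + 11.7x2 ≥ 17.3   (metabolisable energy)
  24x1 + 136x2 ≥ 315   (crude protein)
  x1, x2 ≥ 0.
Both inputs are positive at the optimum. There the lysine and calcium constraints are tight.
Optimal quantities: cassava meal = 0.4882 kg, rice bran = 2.672 kg.
Hence cost = 0.18·0.4882 + 0.13·2.672 = €0.43524.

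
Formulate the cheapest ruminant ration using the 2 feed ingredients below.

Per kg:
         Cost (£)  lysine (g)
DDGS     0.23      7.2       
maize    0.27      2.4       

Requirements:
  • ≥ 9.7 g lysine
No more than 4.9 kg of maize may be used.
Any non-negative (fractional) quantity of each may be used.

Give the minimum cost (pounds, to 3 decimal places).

This is a linear program. Let x1 = kg of DDGS, x2 = kg of maize.
min 0.23x1 + 0.27x2 with:
  7.2x1 + 2.4x2 ≥ 9.7   (lysine)
  x2 ≤ 4.9
  x1, x2 ≥ 0.
At the optimum only DDGS is positive (maize = 0). The lysine requirement is met with equality.
Optimal quantities: DDGS = 1.347 kg.
Objective = 0.23·1.347 = 0.30981.

£0.310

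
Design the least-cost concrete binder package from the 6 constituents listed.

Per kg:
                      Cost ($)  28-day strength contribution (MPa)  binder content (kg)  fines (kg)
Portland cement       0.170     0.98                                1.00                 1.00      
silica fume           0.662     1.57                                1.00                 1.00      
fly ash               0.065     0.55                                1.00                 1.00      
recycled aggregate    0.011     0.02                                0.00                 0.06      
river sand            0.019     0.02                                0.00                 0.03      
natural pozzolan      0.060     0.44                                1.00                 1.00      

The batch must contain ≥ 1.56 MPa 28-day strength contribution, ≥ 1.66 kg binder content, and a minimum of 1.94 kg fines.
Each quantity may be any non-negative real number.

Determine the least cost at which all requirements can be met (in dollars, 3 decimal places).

This is a linear program. Let x1 = kg of Portland cement, x2 = kg of silica fume, x3 = kg of fly ash, x4 = kg of recycled aggregate, x5 = kg of river sand, x6 = kg of natural pozzolan.
Minimize 0.17x1 + 0.662x2 + 0.065x3 + 0.011x4 + 0.019x5 + 0.06x6 s.t.:
  0.98x1 + 1.57x2 + 0.55x3 + 0.02x4 + 0.02x5 + 0.44x6 ≥ 1.56   (28-day strength contribution)
  1x1 + 1x2 + 1x3 + 1x6 ≥ 1.66   (binder content)
  1x1 + 1x2 + 1x3 + 0.06x4 + 0.03x5 + 1x6 ≥ 1.94   (fines)
  x1, x2, x3, x4, x5, x6 ≥ 0.
The cheapest feasible vertex uses only fly ash; Portland cement, silica fume, recycled aggregate, river sand, natural pozzolan are not used. Binding constraint: 28-day strength contribution.
Solving gives x3 = 2.836.
Hence cost = 0.065·2.836 = $0.18434.

$0.184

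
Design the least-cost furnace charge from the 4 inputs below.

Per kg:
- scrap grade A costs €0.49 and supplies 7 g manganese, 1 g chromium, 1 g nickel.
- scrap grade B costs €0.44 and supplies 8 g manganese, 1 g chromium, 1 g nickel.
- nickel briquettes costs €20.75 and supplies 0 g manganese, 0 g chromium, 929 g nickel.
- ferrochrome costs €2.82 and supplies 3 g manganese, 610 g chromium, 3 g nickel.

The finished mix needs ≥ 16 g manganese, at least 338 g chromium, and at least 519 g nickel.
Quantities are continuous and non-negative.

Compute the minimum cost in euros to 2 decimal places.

€13.86

Let x1 = kg of scrap grade A, x2 = kg of scrap grade B, x3 = kg of nickel briquettes, x4 = kg of ferrochrome.
Minimise 0.49x1 + 0.44x2 + 20.75x3 + 2.82x4 s.t.:
  7x1 + 8x2 + 3x4 ≥ 16   (manganese)
  1x1 + 1x2 + 610x4 ≥ 338   (chromium)
  1x1 + 1x2 + 929x3 + 3x4 ≥ 519   (nickel)
  x1, x2, x3, x4 ≥ 0.
The optimal basis is {scrap grade B, nickel briquettes, ferrochrome}; scrap grade A drops out. There the manganese, chromium, nickel constraints are tight.
Solving gives x2 = 1.793, x3 = 0.555, x4 = 0.5512.
Hence cost = 0.44·1.793 + 20.75·0.555 + 2.82·0.5512 = €13.8596.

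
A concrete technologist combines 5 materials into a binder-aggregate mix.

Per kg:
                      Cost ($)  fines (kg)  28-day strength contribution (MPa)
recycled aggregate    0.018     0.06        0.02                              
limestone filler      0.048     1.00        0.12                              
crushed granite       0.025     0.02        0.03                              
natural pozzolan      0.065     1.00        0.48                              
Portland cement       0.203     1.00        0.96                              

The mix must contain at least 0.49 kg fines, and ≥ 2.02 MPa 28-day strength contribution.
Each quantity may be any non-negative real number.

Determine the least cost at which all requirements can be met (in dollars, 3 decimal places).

$0.274

Let x1 = kg of recycled aggregate, x2 = kg of limestone filler, x3 = kg of crushed granite, x4 = kg of natural pozzolan, x5 = kg of Portland cement.
Minimize 0.018x1 + 0.048x2 + 0.025x3 + 0.065x4 + 0.203x5 subject to:
  0.06x1 + 1x2 + 0.02x3 + 1x4 + 1x5 ≥ 0.49   (fines)
  0.02x1 + 0.12x2 + 0.03x3 + 0.48x4 + 0.96x5 ≥ 2.02   (28-day strength contribution)
  x1, x2, x3, x4, x5 ≥ 0.
The cheapest feasible vertex uses only natural pozzolan; recycled aggregate, limestone filler, crushed granite, Portland cement are not used. The 28-day strength contribution requirement is met with equality.
That vertex is x4 = 4.208.
Total cost: 0.065·4.208 = 0.27352.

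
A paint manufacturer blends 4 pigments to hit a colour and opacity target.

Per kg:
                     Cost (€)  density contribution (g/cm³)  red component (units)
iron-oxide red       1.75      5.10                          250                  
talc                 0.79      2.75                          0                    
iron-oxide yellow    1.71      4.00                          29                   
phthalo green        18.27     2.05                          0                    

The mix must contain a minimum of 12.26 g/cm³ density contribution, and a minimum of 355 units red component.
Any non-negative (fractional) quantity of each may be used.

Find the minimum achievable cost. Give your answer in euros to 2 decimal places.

€3.93

Let x1 = kg of iron-oxide red, x2 = kg of talc, x3 = kg of iron-oxide yellow, x4 = kg of phthalo green.
Minimize 1.75x1 + 0.79x2 + 1.71x3 + 18.27x4 s.t.:
  5.1x1 + 2.75x2 + 4x3 + 2.05x4 ≥ 12.26   (density contribution)
  250x1 + 29x3 ≥ 355   (red component)
  x1, x2, x3, x4 ≥ 0.
The optimal basis is {iron-oxide red, talc}; iron-oxide yellow, phthalo green drop out. There the density contribution and red component constraints are tight.
Optimal quantities: iron-oxide red = 1.42 kg, talc = 1.825 kg.
Objective = 1.75·1.42 + 0.79·1.825 = 3.9268.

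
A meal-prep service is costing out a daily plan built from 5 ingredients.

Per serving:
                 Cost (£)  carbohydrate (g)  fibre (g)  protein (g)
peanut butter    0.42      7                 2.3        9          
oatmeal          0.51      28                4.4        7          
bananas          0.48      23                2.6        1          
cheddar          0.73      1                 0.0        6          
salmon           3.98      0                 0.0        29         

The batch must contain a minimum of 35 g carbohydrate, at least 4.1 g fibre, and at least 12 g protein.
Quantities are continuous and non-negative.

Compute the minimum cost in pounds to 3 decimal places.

Let x1 = servings of peanut butter, x2 = servings of oatmeal, x3 = servings of bananas, x4 = servings of cheddar, x5 = servings of salmon.
min 0.42x1 + 0.51x2 + 0.48x3 + 0.73x4 + 3.98x5 subject to:
  7x1 + 28x2 + 23x3 + 1x4 ≥ 35   (carbohydrate)
  2.3x1 + 4.4x2 + 2.6x3 ≥ 4.1   (fibre)
  9x1 + 7x2 + 1x3 + 6x4 + 29x5 ≥ 12   (protein)
  x1, x2, x3, x4, x5 ≥ 0.
At the optimum only peanut butter, oatmeal are positive (bananas, cheddar, salmon = 0). Binding constraints: carbohydrate and protein.
So peanut butter = 0.4483 servings, oatmeal = 1.138 servings.
Cost = 0.42·0.4483 + 0.51·1.138 = 0.76867.

£0.769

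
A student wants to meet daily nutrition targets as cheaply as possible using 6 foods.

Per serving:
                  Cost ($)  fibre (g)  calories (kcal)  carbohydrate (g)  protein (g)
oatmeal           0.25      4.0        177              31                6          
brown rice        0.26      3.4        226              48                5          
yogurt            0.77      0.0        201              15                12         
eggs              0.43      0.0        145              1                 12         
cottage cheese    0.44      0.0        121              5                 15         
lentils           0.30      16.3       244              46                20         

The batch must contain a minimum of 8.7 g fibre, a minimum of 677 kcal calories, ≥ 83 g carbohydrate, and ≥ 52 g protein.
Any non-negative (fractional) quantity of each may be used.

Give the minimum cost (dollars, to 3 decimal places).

Treat it as an LP. Let x1 = servings of oatmeal, x2 = servings of brown rice, x3 = servings of yogurt, x4 = servings of eggs, x5 = servings of cottage cheese, x6 = servings of lentils.
min 0.25x1 + 0.26x2 + 0.77x3 + 0.43x4 + 0.44x5 + 0.3x6 s.t.:
  4x1 + 3.4x2 + 16.3x6 ≥ 8.7   (fibre)
  177x1 + 226x2 + 201x3 + 145x4 + 121x5 + 244x6 ≥ 677   (calories)
  31x1 + 48x2 + 15x3 + 1x4 + 5x5 + 46x6 ≥ 83   (carbohydrate)
  6x1 + 5x2 + 12x3 + 12x4 + 15x5 + 20x6 ≥ 52   (protein)
  x1, x2, x3, x4, x5, x6 ≥ 0.
The cheapest feasible vertex uses only brown rice, lentils; oatmeal, yogurt, eggs, cottage cheese are not used. Binding constraints: calories and protein.
Solving gives x2 = 0.2582, x6 = 2.535.
Cost = 0.26·0.2582 + 0.3·2.535 = 0.82763.

$0.828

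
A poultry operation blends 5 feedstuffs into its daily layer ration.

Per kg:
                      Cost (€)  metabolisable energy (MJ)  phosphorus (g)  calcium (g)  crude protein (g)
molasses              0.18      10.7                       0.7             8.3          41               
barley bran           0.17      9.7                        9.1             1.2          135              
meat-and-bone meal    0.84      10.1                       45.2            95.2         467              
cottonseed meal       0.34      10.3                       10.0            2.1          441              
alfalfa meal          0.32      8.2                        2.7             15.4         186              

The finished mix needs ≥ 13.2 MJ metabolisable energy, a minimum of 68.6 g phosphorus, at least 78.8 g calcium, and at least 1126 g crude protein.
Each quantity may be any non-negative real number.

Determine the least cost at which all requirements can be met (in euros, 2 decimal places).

Let x1 = kg of molasses, x2 = kg of barley bran, x3 = kg of meat-and-bone meal, x4 = kg of cottonseed meal, x5 = kg of alfalfa meal.
min 0.18x1 + 0.17x2 + 0.84x3 + 0.34x4 + 0.32x5 s.t.:
  10.7x1 + 9.7x2 + 10.1x3 + 10.3x4 + 8.2x5 ≥ 13.2   (metabolisable energy)
  0.7x1 + 9.1x2 + 45.2x3 + 10x4 + 2.7x5 ≥ 68.6   (phosphorus)
  8.3x1 + 1.2x2 + 95.2x3 + 2.1x4 + 15.4x5 ≥ 78.8   (calcium)
  41x1 + 135x2 + 467x3 + 441x4 + 186x5 ≥ 1126   (crude protein)
  x1, x2, x3, x4, x5 ≥ 0.
The cheapest feasible vertex uses only barley bran, meat-and-bone meal, cottonseed meal; molasses, alfalfa meal are not used. There the phosphorus, calcium, crude protein constraints are tight.
Solving gives x2 = 2.697, x3 = 0.7737, x4 = 0.9082.
Total cost: 0.17·2.697 + 0.84·0.7737 + 0.34·0.9082 = 1.4172.

€1.42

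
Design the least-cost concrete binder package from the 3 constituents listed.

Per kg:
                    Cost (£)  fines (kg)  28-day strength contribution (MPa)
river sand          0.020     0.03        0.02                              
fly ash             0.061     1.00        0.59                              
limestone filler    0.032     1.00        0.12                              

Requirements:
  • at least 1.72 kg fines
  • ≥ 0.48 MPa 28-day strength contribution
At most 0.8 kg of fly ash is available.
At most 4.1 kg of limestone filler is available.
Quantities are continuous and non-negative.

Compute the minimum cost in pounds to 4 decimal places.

This is a linear program. Let x1 = kg of river sand, x2 = kg of fly ash, x3 = kg of limestone filler.
Minimize 0.02x1 + 0.061x2 + 0.032x3 s.t.:
  0.03x1 + 1x2 + 1x3 ≥ 1.72   (fines)
  0.02x1 + 0.59x2 + 0.12x3 ≥ 0.48   (28-day strength contribution)
  x2 ≤ 0.8
  x3 ≤ 4.1
  x1, x2, x3 ≥ 0.
At the optimum only fly ash, limestone filler are positive (river sand = 0). The fines and 28-day strength contribution requirements are met with equality.
Solving gives x2 = 0.5821, x3 = 1.138.
Hence cost = 0.061·0.5821 + 0.032·1.138 = £0.071924.

£0.0719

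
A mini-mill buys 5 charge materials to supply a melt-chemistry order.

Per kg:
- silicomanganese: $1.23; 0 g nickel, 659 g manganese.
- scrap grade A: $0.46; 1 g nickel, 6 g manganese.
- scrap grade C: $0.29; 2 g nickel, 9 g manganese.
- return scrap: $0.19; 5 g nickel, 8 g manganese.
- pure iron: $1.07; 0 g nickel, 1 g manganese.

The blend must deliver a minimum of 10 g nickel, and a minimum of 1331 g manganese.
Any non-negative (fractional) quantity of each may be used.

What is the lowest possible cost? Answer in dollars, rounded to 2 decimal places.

Treat it as an LP. Let x1 = kg of silicomanganese, x2 = kg of scrap grade A, x3 = kg of scrap grade C, x4 = kg of return scrap, x5 = kg of pure iron.
min 1.23x1 + 0.46x2 + 0.29x3 + 0.19x4 + 1.07x5 subject to:
  1x2 + 2x3 + 5x4 ≥ 10   (nickel)
  659x1 + 6x2 + 9x3 + 8x4 + 1x5 ≥ 1331   (manganese)
  x1, x2, x3, x4, x5 ≥ 0.
At the optimum only silicomanganese, return scrap are positive (scrap grade A, scrap grade C, pure iron = 0). There the nickel and manganese constraints are tight.
Solving gives x1 = 1.995, x4 = 2.
Objective = 1.23·1.995 + 0.19·2 = 2.8339.

$2.83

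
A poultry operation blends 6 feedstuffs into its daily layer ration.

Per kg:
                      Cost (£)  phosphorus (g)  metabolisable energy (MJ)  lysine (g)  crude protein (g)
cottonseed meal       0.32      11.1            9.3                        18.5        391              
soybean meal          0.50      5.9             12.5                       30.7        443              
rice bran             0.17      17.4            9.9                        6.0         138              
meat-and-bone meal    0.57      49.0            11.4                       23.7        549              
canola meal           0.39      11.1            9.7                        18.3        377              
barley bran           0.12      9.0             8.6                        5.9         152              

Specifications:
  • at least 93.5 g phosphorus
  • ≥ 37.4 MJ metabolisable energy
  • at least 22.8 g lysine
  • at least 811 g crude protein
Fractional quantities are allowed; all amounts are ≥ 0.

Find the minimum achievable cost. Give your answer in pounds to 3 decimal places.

Let x1 = kg of cottonseed meal, x2 = kg of soybean meal, x3 = kg of rice bran, x4 = kg of meat-and-bone meal, x5 = kg of canola meal, x6 = kg of barley bran.
Minimise 0.32x1 + 0.5x2 + 0.17x3 + 0.57x4 + 0.39x5 + 0.12x6 s.t.:
  11.1x1 + 5.9x2 + 17.4x3 + 49x4 + 11.1x5 + 9x6 ≥ 93.5   (phosphorus)
  9.3x1 + 12.5x2 + 9.9x3 + 11.4x4 + 9.7x5 + 8.6x6 ≥ 37.4   (metabolisable energy)
  18.5x1 + 30.7x2 + 6x3 + 23.7x4 + 18.3x5 + 5.9x6 ≥ 22.8   (lysine)
  391x1 + 443x2 + 138x3 + 549x4 + 377x5 + 152x6 ≥ 811   (crude protein)
  x1, x2, x3, x4, x5, x6 ≥ 0.
The minimum-cost mix takes nothing from cottonseed meal, soybean meal, meat-and-bone meal, canola meal — only rice bran, barley bran. There the phosphorus and crude protein constraints are tight.
Optimal quantities: rice bran = 4.928 kg, barley bran = 0.8614 kg.
Total cost: 0.17·4.928 + 0.12·0.8614 = 0.94113.

£0.941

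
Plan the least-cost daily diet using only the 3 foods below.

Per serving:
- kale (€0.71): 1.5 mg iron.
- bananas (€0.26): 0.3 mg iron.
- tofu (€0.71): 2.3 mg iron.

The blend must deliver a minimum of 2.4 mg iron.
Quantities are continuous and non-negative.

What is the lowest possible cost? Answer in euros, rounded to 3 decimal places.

€0.741

This is a linear program. Let x1 = servings of kale, x2 = servings of bananas, x3 = servings of tofu.
Minimize 0.71x1 + 0.26x2 + 0.71x3 s.t.:
  1.5x1 + 0.3x2 + 2.3x3 ≥ 2.4   (iron)
  x1, x2, x3 ≥ 0.
The optimal basis is {tofu}; kale, bananas drop out. There the iron constraint is tight.
Solving gives x3 = 1.043.
Hence cost = 0.71·1.043 = €0.74053.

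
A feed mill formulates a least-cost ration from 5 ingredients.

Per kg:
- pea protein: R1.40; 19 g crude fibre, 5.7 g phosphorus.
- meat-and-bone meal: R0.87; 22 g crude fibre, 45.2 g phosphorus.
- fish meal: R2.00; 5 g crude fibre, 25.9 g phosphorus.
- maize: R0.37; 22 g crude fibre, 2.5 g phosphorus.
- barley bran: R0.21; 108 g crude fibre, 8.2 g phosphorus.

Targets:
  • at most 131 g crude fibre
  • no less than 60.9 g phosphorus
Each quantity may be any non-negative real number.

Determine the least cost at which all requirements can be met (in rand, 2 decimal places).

R1.17

Let x1 = kg of pea protein, x2 = kg of meat-and-bone meal, x3 = kg of fish meal, x4 = kg of maize, x5 = kg of barley bran.
Minimise 1.4x1 + 0.87x2 + 2x3 + 0.37x4 + 0.21x5 s.t.:
  19x1 + 22x2 + 5x3 + 22x4 + 108x5 ≤ 131   (crude fibre)
  5.7x1 + 45.2x2 + 25.9x3 + 2.5x4 + 8.2x5 ≥ 60.9   (phosphorus)
  x1, x2, x3, x4, x5 ≥ 0.
The cheapest feasible vertex uses only meat-and-bone meal; pea protein, fish meal, maize, barley bran are not used. Binding constraint: phosphorus.
Solving gives x2 = 1.347.
Objective = 0.87·1.347 = 1.1719.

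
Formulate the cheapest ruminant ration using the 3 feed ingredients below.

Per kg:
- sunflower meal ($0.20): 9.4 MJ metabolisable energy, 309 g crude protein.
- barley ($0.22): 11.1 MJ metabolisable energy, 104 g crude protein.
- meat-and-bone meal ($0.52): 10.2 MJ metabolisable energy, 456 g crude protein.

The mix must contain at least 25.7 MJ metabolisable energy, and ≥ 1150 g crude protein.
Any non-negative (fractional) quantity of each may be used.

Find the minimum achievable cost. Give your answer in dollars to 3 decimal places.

$0.744

Let x1 = kg of sunflower meal, x2 = kg of barley, x3 = kg of meat-and-bone meal.
Minimize 0.2x1 + 0.22x2 + 0.52x3 with:
  9.4x1 + 11.1x2 + 10.2x3 ≥ 25.7   (metabolisable energy)
  309x1 + 104x2 + 456x3 ≥ 1150   (crude protein)
  x1, x2, x3 ≥ 0.
At the optimum only sunflower meal is positive (barley, meat-and-bone meal = 0). The crude protein requirement is met with equality.
So sunflower meal = 3.722 kg.
Cost = 0.2·3.722 = 0.74440.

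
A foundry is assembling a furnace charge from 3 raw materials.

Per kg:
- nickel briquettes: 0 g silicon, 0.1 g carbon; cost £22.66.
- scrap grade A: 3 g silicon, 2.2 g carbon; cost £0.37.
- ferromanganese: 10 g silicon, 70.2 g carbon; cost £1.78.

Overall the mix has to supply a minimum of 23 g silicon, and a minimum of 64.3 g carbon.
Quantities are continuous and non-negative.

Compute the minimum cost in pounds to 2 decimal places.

Let x1 = kg of nickel briquettes, x2 = kg of scrap grade A, x3 = kg of ferromanganese.
Minimise 22.66x1 + 0.37x2 + 1.78x3 s.t.:
  3x2 + 10x3 ≥ 23   (silicon)
  0.1x1 + 2.2x2 + 70.2x3 ≥ 64.3   (carbon)
  x1, x2, x3 ≥ 0.
At the optimum only scrap grade A, ferromanganese are positive (nickel briquettes = 0). Binding constraints: silicon and carbon.
Solving gives x2 = 5.152, x3 = 0.7545.
Objective = 0.37·5.152 + 1.78·0.7545 = 3.2493.

£3.25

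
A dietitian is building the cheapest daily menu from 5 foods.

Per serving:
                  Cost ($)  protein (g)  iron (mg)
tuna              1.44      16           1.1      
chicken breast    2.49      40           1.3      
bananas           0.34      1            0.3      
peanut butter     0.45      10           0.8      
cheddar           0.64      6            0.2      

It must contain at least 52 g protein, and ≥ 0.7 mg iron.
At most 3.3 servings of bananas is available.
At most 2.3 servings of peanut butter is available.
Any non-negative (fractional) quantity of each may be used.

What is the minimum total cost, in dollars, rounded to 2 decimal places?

$2.84

Treat it as an LP. Let x1 = servings of tuna, x2 = servings of chicken breast, x3 = servings of bananas, x4 = servings of peanut butter, x5 = servings of cheddar.
Minimise 1.44x1 + 2.49x2 + 0.34x3 + 0.45x4 + 0.64x5 s.t.:
  16x1 + 40x2 + 1x3 + 10x4 + 6x5 ≥ 52   (protein)
  1.1x1 + 1.3x2 + 0.3x3 + 0.8x4 + 0.2x5 ≥ 0.7   (iron)
  x3 ≤ 3.3
  x4 ≤ 2.3
  x1, x2, x3, x4, x5 ≥ 0.
The minimum-cost mix takes nothing from tuna, bananas, cheddar — only chicken breast, peanut butter. There the protein and the peanut butter cap constraints are tight.
That vertex is x2 = 0.725, x4 = 2.3.
Hence cost = 2.49·0.725 + 0.45·2.3 = $2.8403.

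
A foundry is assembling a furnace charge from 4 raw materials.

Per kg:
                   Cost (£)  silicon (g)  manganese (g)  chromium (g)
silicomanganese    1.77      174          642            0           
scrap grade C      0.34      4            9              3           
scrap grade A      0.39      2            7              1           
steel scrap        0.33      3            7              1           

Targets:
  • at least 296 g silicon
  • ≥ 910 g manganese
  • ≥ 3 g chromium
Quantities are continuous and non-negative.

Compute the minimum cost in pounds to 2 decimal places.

£3.31

Treat it as an LP. Let x1 = kg of silicomanganese, x2 = kg of scrap grade C, x3 = kg of scrap grade A, x4 = kg of steel scrap.
Minimise 1.77x1 + 0.34x2 + 0.39x3 + 0.33x4 with:
  174x1 + 4x2 + 2x3 + 3x4 ≥ 296   (silicon)
  642x1 + 9x2 + 7x3 + 7x4 ≥ 910   (manganese)
  3x2 + 1x3 + 1x4 ≥ 3   (chromium)
  x1, x2, x3, x4 ≥ 0.
The optimal basis is {silicomanganese, scrap grade C}; scrap grade A, steel scrap drop out. Binding constraints: silicon and chromium.
Optimal quantities: silicomanganese = 1.678 kg, scrap grade C = 1 kg.
Total cost: 1.77·1.678 + 0.34·1 = 3.3101.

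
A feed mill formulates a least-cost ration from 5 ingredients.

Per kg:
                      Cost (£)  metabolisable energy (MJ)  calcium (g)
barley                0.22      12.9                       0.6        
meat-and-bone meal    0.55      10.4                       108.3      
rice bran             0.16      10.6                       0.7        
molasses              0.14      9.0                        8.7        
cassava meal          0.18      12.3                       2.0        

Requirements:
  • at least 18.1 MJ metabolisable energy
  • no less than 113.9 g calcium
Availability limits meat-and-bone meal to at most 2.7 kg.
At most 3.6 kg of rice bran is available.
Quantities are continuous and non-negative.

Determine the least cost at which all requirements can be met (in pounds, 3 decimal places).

£0.662

Let x1 = kg of barley, x2 = kg of meat-and-bone meal, x3 = kg of rice bran, x4 = kg of molasses, x5 = kg of cassava meal.
min 0.22x1 + 0.55x2 + 0.16x3 + 0.14x4 + 0.18x5 with:
  12.9x1 + 10.4x2 + 10.6x3 + 9x4 + 12.3x5 ≥ 18.1   (metabolisable energy)
  0.6x1 + 108.3x2 + 0.7x3 + 8.7x4 + 2x5 ≥ 113.9   (calcium)
  x2 ≤ 2.7
  x3 ≤ 3.6
  x1, x2, x3, x4, x5 ≥ 0.
The cheapest feasible vertex uses only meat-and-bone meal, molasses; barley, rice bran, cassava meal are not used. Binding constraints: metabolisable energy and calcium.
So meat-and-bone meal = 0.9812 kg, molasses = 0.8772 kg.
Hence cost = 0.55·0.9812 + 0.14·0.8772 = £0.66247.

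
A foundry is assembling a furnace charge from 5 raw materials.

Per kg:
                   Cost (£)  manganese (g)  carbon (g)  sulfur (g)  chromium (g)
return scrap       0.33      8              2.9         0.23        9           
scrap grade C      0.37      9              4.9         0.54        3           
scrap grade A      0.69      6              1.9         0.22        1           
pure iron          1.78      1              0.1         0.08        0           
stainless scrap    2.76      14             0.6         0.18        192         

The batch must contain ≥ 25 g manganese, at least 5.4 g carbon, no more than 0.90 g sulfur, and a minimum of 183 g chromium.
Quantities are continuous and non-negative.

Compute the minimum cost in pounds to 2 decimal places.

£2.97

Set it up as a linear program. Let x1 = kg of return scrap, x2 = kg of scrap grade C, x3 = kg of scrap grade A, x4 = kg of pure iron, x5 = kg of stainless scrap.
Minimise 0.33x1 + 0.37x2 + 0.69x3 + 1.78x4 + 2.76x5 subject to:
  8x1 + 9x2 + 6x3 + 1x4 + 14x5 ≥ 25   (manganese)
  2.9x1 + 4.9x2 + 1.9x3 + 0.1x4 + 0.6x5 ≥ 5.4   (carbon)
  0.23x1 + 0.54x2 + 0.22x3 + 0.08x4 + 0.18x5 ≤ 0.9   (sulfur)
  9x1 + 3x2 + 1x3 + 192x5 ≥ 183   (chromium)
  x1, x2, x3, x4, x5 ≥ 0.
At the optimum only return scrap, scrap grade C, stainless scrap are positive (scrap grade A, pure iron = 0). There the manganese, carbon, chromium constraints are tight.
That vertex is x1 = 1.366, x2 = 0.1852, x5 = 0.8862.
Hence cost = 0.33·1.366 + 0.37·0.1852 + 2.76·0.8862 = £2.9652.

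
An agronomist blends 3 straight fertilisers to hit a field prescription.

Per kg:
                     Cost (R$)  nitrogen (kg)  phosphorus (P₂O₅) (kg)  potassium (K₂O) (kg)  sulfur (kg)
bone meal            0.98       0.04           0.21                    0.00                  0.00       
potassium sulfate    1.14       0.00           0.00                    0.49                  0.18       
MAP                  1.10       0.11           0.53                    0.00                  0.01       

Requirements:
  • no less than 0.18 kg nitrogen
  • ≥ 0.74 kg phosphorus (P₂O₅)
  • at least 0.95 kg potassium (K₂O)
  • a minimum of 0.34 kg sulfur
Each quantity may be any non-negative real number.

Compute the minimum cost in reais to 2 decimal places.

R$4.01

Let x1 = kg of bone meal, x2 = kg of potassium sulfate, x3 = kg of MAP.
Minimize 0.98x1 + 1.14x2 + 1.1x3 subject to:
  0.04x1 + 0.11x3 ≥ 0.18   (nitrogen)
  0.21x1 + 0.53x3 ≥ 0.74   (phosphorus (P₂O₅))
  0.49x2 ≥ 0.95   (potassium (K₂O))
  0.18x2 + 0.01x3 ≥ 0.34   (sulfur)
  x1, x2, x3 ≥ 0.
The optimal basis is {potassium sulfate, MAP}; bone meal drops out. Binding constraints: nitrogen and potassium (K₂O).
Optimal quantities: potassium sulfate = 1.939 kg, MAP = 1.636 kg.
Objective = 1.14·1.939 + 1.1·1.636 = 4.0101.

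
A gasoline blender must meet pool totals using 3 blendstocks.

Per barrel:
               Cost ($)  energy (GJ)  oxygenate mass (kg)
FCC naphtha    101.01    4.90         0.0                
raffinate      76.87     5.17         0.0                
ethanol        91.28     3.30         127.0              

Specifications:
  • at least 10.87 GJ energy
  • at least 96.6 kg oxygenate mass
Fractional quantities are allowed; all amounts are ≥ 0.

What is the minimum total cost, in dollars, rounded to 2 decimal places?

Let x1 = barrels of FCC naphtha, x2 = barrels of raffinate, x3 = barrels of ethanol.
Minimise 101.01x1 + 76.87x2 + 91.28x3 with:
  4.9x1 + 5.17x2 + 3.3x3 ≥ 10.87   (energy)
  127x3 ≥ 96.6   (oxygenate mass)
  x1, x2, x3 ≥ 0.
The optimal basis is {raffinate, ethanol}; FCC naphtha drops out. There the energy and oxygenate mass constraints are tight.
So raffinate = 1.617 barrels, ethanol = 0.7606 barrels.
Total cost: 76.87·1.617 + 91.28·0.7606 = 193.7264.

$193.73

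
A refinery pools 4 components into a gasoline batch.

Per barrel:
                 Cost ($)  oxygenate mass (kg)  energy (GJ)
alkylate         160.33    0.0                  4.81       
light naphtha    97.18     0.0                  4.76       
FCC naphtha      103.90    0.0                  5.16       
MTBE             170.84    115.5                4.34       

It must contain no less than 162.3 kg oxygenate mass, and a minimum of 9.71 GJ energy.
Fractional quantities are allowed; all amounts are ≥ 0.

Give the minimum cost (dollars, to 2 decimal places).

This is a linear program. Let x1 = barrels of alkylate, x2 = barrels of light naphtha, x3 = barrels of FCC naphtha, x4 = barrels of MTBE.
Minimise 160.33x1 + 97.18x2 + 103.9x3 + 170.84x4 subject to:
  115.5x4 ≥ 162.3   (oxygenate mass)
  4.81x1 + 4.76x2 + 5.16x3 + 4.34x4 ≥ 9.71   (energy)
  x1, x2, x3, x4 ≥ 0.
The cheapest feasible vertex uses only FCC naphtha, MTBE; alkylate, light naphtha are not used. There the oxygenate mass and energy constraints are tight.
So FCC naphtha = 0.69989 barrels, MTBE = 1.4052 barrels.
Objective = 103.9·0.69989 + 170.84·1.4052 = 312.7829.

$312.78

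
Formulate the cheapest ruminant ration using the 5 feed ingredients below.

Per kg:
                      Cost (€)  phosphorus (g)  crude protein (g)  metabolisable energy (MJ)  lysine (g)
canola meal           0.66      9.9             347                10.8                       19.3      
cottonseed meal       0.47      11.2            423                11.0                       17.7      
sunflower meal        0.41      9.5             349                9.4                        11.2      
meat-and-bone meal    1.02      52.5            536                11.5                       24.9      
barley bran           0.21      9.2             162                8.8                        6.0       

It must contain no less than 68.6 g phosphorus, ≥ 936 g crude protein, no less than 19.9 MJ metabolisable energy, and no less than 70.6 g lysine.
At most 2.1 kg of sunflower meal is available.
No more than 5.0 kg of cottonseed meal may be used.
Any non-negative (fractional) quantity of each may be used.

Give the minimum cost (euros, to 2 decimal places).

€2.10

This is a linear program. Let x1 = kg of canola meal, x2 = kg of cottonseed meal, x3 = kg of sunflower meal, x4 = kg of meat-and-bone meal, x5 = kg of barley bran.
Minimise 0.66x1 + 0.47x2 + 0.41x3 + 1.02x4 + 0.21x5 s.t.:
  9.9x1 + 11.2x2 + 9.5x3 + 52.5x4 + 9.2x5 ≥ 68.6   (phosphorus)
  347x1 + 423x2 + 349x3 + 536x4 + 162x5 ≥ 936   (crude protein)
  10.8x1 + 11x2 + 9.4x3 + 11.5x4 + 8.8x5 ≥ 19.9   (metabolisable energy)
  19.3x1 + 17.7x2 + 11.2x3 + 24.9x4 + 6x5 ≥ 70.6   (lysine)
  x3 ≤ 2.1
  x2 ≤ 5
  x1, x2, x3, x4, x5 ≥ 0.
The optimal basis is {cottonseed meal, barley bran}; canola meal, sunflower meal, meat-and-bone meal drop out. There the phosphorus and lysine constraints are tight.
That vertex is x2 = 2.488, x5 = 4.428.
Hence cost = 0.47·2.488 + 0.21·4.428 = €2.0992.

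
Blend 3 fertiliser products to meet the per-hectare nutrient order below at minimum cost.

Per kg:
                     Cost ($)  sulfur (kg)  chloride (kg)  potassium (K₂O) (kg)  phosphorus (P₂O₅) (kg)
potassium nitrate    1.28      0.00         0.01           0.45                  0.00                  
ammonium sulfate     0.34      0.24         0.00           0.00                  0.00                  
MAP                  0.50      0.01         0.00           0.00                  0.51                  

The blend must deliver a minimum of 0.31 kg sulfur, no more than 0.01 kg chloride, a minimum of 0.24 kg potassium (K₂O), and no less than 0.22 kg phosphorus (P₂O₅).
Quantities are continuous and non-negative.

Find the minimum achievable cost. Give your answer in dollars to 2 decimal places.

$1.33

This is a linear program. Let x1 = kg of potassium nitrate, x2 = kg of ammonium sulfate, x3 = kg of MAP.
min 1.28x1 + 0.34x2 + 0.5x3 subject to:
  0.24x2 + 0.01x3 ≥ 0.31   (sulfur)
  0.01x1 ≤ 0.01   (chloride)
  0.45x1 ≥ 0.24   (potassium (K₂O))
  0.51x3 ≥ 0.22   (phosphorus (P₂O₅))
  x1, x2, x3 ≥ 0.
All 3 inputs are positive at the optimum. The sulfur, potassium (K₂O), phosphorus (P₂O₅) requirements are met with equality.
So potassium nitrate = 0.5333 kg, ammonium sulfate = 1.274 kg, MAP = 0.4314 kg.
Objective = 1.28·0.5333 + 0.34·1.274 + 0.5·0.4314 = 1.3315.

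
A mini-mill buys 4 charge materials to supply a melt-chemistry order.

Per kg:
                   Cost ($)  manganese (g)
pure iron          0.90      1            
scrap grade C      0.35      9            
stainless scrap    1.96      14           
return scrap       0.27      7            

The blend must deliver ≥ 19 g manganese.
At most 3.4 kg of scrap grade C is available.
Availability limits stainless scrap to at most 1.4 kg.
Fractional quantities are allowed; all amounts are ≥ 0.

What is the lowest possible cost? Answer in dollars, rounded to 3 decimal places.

Let x1 = kg of pure iron, x2 = kg of scrap grade C, x3 = kg of stainless scrap, x4 = kg of return scrap.
Minimize 0.9x1 + 0.35x2 + 1.96x3 + 0.27x4 with:
  1x1 + 9x2 + 14x3 + 7x4 ≥ 19   (manganese)
  x2 ≤ 3.4
  x3 ≤ 1.4
  x1, x2, x3, x4 ≥ 0.
At the optimum only return scrap is positive (pure iron, scrap grade C, stainless scrap = 0). The manganese requirement is met with equality.
That vertex is x4 = 2.714.
Total cost: 0.27·2.714 = 0.73278.

$0.733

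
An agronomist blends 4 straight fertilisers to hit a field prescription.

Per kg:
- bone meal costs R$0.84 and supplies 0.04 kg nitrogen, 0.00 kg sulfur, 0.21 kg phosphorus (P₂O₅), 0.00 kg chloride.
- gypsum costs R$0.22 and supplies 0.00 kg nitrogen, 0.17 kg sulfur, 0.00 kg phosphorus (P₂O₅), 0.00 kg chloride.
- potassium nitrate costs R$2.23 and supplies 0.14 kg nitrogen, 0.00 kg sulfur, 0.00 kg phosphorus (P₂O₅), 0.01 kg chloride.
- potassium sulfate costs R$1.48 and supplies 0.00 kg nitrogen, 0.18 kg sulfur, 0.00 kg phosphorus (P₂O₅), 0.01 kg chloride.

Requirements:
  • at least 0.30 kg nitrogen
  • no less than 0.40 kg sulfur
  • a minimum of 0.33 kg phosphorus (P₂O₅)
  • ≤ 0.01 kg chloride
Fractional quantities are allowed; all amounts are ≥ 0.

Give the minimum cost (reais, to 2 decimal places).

R$6.11

Treat it as an LP. Let x1 = kg of bone meal, x2 = kg of gypsum, x3 = kg of potassium nitrate, x4 = kg of potassium sulfate.
Minimise 0.84x1 + 0.22x2 + 2.23x3 + 1.48x4 subject to:
  0.04x1 + 0.14x3 ≥ 0.3   (nitrogen)
  0.17x2 + 0.18x4 ≥ 0.4   (sulfur)
  0.21x1 ≥ 0.33   (phosphorus (P₂O₅))
  0.01x3 + 0.01x4 ≤ 0.01   (chloride)
  x1, x2, x3, x4 ≥ 0.
The minimum-cost mix takes nothing from potassium sulfate — only bone meal, gypsum, potassium nitrate. There the nitrogen, sulfur, chloride constraints are tight.
Optimal quantities: bone meal = 4 kg, gypsum = 2.353 kg, potassium nitrate = 1 kg.
Cost = 0.84·4 + 0.22·2.353 + 2.23·1 = 6.1077.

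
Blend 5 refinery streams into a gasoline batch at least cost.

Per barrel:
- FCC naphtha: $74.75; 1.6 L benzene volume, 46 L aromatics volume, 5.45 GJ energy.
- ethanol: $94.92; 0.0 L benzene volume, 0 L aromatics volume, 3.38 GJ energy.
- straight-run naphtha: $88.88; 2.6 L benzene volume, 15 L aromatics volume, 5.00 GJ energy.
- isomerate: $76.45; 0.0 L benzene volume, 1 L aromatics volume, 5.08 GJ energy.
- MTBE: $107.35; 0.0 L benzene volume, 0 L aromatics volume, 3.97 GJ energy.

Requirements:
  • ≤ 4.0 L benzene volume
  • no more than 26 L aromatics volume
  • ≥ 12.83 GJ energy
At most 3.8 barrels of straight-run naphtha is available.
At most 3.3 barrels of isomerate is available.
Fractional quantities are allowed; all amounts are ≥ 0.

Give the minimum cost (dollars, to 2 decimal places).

$189.28

Let x1 = barrels of FCC naphtha, x2 = barrels of ethanol, x3 = barrels of straight-run naphtha, x4 = barrels of isomerate, x5 = barrels of MTBE.
Minimize 74.75x1 + 94.92x2 + 88.88x3 + 76.45x4 + 107.35x5 with:
  1.6x1 + 2.6x3 ≤ 4   (benzene volume)
  46x1 + 15x3 + 1x4 ≤ 26   (aromatics volume)
  5.45x1 + 3.38x2 + 5x3 + 5.08x4 + 3.97x5 ≥ 12.83   (energy)
  x3 ≤ 3.8
  x4 ≤ 3.3
  x1, x2, x3, x4, x5 ≥ 0.
At the optimum only FCC naphtha, isomerate are positive (ethanol, straight-run naphtha, MTBE = 0). The aromatics volume and energy requirements are met with equality.
Optimal quantities: FCC naphtha = 0.5225 barrels, isomerate = 1.965 barrels.
Cost = 74.75·0.5225 + 76.45·1.965 = 189.2811.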